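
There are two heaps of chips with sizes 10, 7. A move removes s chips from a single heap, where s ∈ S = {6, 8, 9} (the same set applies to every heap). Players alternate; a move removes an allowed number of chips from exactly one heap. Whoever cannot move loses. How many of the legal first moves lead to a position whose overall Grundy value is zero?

All heaps use S = {6, 8, 9}:
n :  0  1  2  3  4  5  6  7  8  9 10
G :  0  0  0  0  0  0  1  1  1  1  1
Heap A: G(10) = 1.
Heap B: G(7) = 1.
Combined Grundy value = 1 ⊕ 1 = 0.
A winning move leaves total XOR = 0, i.e. changes one component's Grundy value g to g ⊕ X where X is the current total.
Heap A: target g' = 1⊕0 = 1, but every legal move changes the Grundy value (mex property), so 0 moves.
Heap B: target g' = 1⊕0 = 1, but every legal move changes the Grundy value (mex property), so 0 moves.

0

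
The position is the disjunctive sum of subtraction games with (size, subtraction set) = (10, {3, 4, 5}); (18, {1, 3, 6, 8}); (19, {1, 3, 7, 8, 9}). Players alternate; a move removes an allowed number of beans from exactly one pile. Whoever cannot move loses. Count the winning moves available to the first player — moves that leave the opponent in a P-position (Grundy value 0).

5

Pile A, S = {3, 4, 5}:
n :  0  1  2  3  4  5  6  7  8  9 10
G :  0  0  0  1  1  1  2  2  0  0  0
G_A(10) = 0.
Pile B, S = {1, 3, 6, 8}:
G(0) = 0
G(1) = mex{0} = 1
G(2) = mex{1} = 0
G(3) = mex{0,0} = 1
G(4) = mex{1,1} = 0
G(5) = mex{0,0} = 1
G(6) = mex{1,1,0} = 2
G(7) = mex{2,0,1} = 3
G(8) = mex{3,1,0,0} = 2
G(9) = mex{2,2,1,1} = 0
G(10) = mex{0,3,0,0} = 1
G(11) = mex{1,2,1,1} = 0
G(12) = mex{0,0,2,0} = 1
G(13) = mex{1,1,3,1} = 0
G(14) = mex{0,0,2,2} = 1
G(15) = mex{1,1,0,3} = 2
G(16) = mex{2,0,1,2} = 3
G(17) = mex{3,1,0,0} = 2
G(18) = mex{2,2,1,1} = 0
G_B(18) = 0.
Pile C, S = {1, 3, 7, 8, 9}:
n :  0  1  2  3  4  5  6  7  8  9 10 11 12 13 14 15 16 17 18 19
G :  0  1  0  1  0  1  0  1  2  3  2  3  2  3  2  3  0  1  0  1
G_C(19) = 1.
Combined Grundy value = 0 ⊕ 0 ⊕ 1 = 1.
A winning move leaves total XOR = 0, i.e. changes one component's Grundy value g to g ⊕ X where X is the current total.
Pile A: need g' = 0⊕1 = 1. Options: 10−3→G=2, 10−4→G=2, 10−5→G=1. Hits: 1.
Pile B: need g' = 0⊕1 = 1. Options: 18−1→G=2, 18−3→G=2, 18−6→G=1, 18−8→G=1. Hits: 2.
Pile C: need g' = 1⊕1 = 0. Options: 19−1→G=0, 19−3→G=0, 19−7→G=2, 19−8→G=3, 19−9→G=2. Hits: 2.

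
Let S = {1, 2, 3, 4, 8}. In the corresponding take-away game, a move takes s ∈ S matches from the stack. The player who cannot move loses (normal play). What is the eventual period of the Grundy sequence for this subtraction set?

G(0) = 0
G(1) = mex{0} = 1
G(2) = mex{1,0} = 2
G(3) = mex{2,1,0} = 3
G(4) = mex{3,2,1,0} = 4
G(5) = mex{4,3,2,1} = 0
G(6) = mex{0,4,3,2} = 1
G(7) = mex{1,0,4,3} = 2
G(8) = mex{2,1,0,4,0} = 3
G(9) = mex{3,2,1,0,1} = 4
G(10) = mex{4,3,2,1,2} = 0
G(11) = mex{0,4,3,2,3} = 1
G(12) = mex{1,0,4,3,4} = 2
G(13) = mex{2,1,0,4,0} = 3
G(14) = mex{3,2,1,0,1} = 4
G(n+5) = G(n) holds for n = 0,…,7 (a full window of length max(S) = 8), so the sequence is purely periodic with period 5.

5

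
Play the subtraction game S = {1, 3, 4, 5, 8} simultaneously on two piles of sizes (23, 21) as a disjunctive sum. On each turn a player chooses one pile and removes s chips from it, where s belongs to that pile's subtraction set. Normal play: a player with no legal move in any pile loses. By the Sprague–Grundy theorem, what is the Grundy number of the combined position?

2

All piles use S = {1, 3, 4, 5, 8}:
n :  0  1  2  3  4  5  6  7  8  9 10 11 12 13 14 15 16 17 18 19 20 21 22 23
G :  0  1  0  1  2  3  2  3  4  0  1  0  1  2  3  2  3  4  0  1  0  1  2  3
Pile A: G(23) = 3.
Pile B: G(21) = 1.
Combined Grundy value = 3 ⊕ 1 = 2.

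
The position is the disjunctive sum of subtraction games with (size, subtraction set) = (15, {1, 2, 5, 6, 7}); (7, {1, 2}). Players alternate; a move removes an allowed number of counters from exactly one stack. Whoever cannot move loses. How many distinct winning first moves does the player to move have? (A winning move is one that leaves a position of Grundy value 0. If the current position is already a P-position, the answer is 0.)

Stack A, S = {1, 2, 5, 6, 7}:
G(0) = 0
G(1) = mex{0} = 1
G(2) = mex{1,0} = 2
G(3) = mex{2,1} = 0
G(4) = mex{0,2} = 1
G(5) = mex{1,0,0} = 2
G(6) = mex{2,1,1,0} = 3
G(7) = mex{3,2,2,1,0} = 4
G(8) = mex{4,3,0,2,1} = 5
G(9) = mex{5,4,1,0,2} = 3
G(10) = mex{3,5,2,1,0} = 4
G(11) = mex{4,3,3,2,1} = 0
G(12) = mex{0,4,4,3,2} = 1
G(13) = mex{1,0,5,4,3} = 2
G(14) = mex{2,1,3,5,4} = 0
G(15) = mex{0,2,4,3,5} = 1
G_A(15) = 1.
Stack B, S = {1, 2}:
n : 0 1 2 3 4 5 6 7
G : 0 1 2 0 1 2 0 1
G_B(7) = 1.
Combined Grundy value = 1 ⊕ 1 = 0.
A winning move leaves total XOR = 0, i.e. changes one component's Grundy value g to g ⊕ X where X is the current total.
Stack A: target g' = 1⊕0 = 1, but every legal move changes the Grundy value (mex property), so 0 moves.
Stack B: target g' = 1⊕0 = 1, but every legal move changes the Grundy value (mex property), so 0 moves.

0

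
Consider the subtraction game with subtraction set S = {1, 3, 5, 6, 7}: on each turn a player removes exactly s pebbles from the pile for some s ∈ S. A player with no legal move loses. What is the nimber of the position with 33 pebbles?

G(0) = 0
G(1) = mex{0} = 1
G(2) = mex{1} = 0
G(3) = mex{0,0} = 1
G(4) = mex{1,1} = 0
G(5) = mex{0,0,0} = 1
G(6) = mex{1,1,1,0} = 2
G(7) = mex{2,0,0,1,0} = 3
G(8) = mex{3,1,1,0,1} = 2
G(9) = mex{2,2,0,1,0} = 3
G(10) = mex{3,3,1,0,1} = 2
G(11) = mex{2,2,2,1,0} = 3
G(12) = mex{3,3,3,2,1} = 0
G(13) = mex{0,2,2,3,2} = 1
G(14) = mex{1,3,3,2,3} = 0
G(15) = mex{0,0,2,3,2} = 1
G(16) = mex{1,1,3,2,3} = 0
G(17) = mex{0,0,0,3,2} = 1
G(18) = mex{1,1,1,0,3} = 2
G(19) = mex{2,0,0,1,0} = 3
G(20) = mex{3,1,1,0,1} = 2
G(21) = mex{2,2,0,1,0} = 3
G(22) = mex{3,3,1,0,1} = 2
G(23) = mex{2,2,2,1,0} = 3
G(24) = mex{3,3,3,2,1} = 0
G(25) = mex{0,2,2,3,2} = 1
G(26) = mex{1,3,3,2,3} = 0
G(27) = mex{0,0,2,3,2} = 1
G(28) = mex{1,1,3,2,3} = 0
G(29) = mex{0,0,0,3,2} = 1
G(30) = mex{1,1,1,0,3} = 2
G(31) = mex{2,0,0,1,0} = 3
G(32) = mex{3,1,1,0,1} = 2
G(33) = mex{2,2,0,1,0} = 3

3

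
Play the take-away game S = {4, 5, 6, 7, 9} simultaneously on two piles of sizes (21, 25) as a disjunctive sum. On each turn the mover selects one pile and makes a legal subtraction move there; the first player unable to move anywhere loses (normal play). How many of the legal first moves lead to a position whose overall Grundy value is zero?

All piles use S = {4, 5, 6, 7, 9}:
n :  0  1  2  3  4  5  6  7  8  9 10 11 12 13 14 15 16 17 18 19 20 21 22 23 24 25
G :  0  0  0  0  1  1  1  1  2  2  2  2  3  0  0  0  0  1  1  1  1  2  2  2  2  3
Pile A: G(21) = 2.
Pile B: G(25) = 3.
Combined Grundy value = 2 ⊕ 3 = 1.
A winning move leaves total XOR = 0, i.e. changes one component's Grundy value g to g ⊕ X where X is the current total.
Pile A: need g' = 2⊕1 = 3. Options: 21−4→G=1, 21−5→G=0, 21−6→G=0, 21−7→G=0, 21−9→G=3. Hits: 1.
Pile B: need g' = 3⊕1 = 2. Options: 25−4→G=2, 25−5→G=1, 25−6→G=1, 25−7→G=1, 25−9→G=0. Hits: 1.

2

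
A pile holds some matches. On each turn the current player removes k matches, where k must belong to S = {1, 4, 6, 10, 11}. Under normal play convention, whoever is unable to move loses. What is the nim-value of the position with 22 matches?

n :  0  1  2  3  4  5  6  7  8  9 10 11 12 13 14 15 16 17 18 19 20 21 22
G :  0  1  0  1  2  0  1  0  1  2  3  2  3  4  0  1  2  3  2  0  1  0  1

1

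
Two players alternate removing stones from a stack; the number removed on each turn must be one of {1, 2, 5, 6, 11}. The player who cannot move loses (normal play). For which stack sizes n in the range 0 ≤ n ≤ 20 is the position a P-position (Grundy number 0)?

0, 3, 7, 10, 17, 20

n :  0  1  2  3  4  5  6  7  8  9 10 11 12 13 14 15 16 17 18 19 20
G :  0  1  2  0  1  2  3  0  1  2  0  1  2  3  4  5  3  0  1  2  0
P-positions are exactly the n with G(n) = 0.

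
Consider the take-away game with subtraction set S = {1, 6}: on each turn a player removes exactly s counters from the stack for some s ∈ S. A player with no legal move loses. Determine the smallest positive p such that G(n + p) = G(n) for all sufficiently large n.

G(0) = 0
G(1) = mex{0} = 1
G(2) = mex{1} = 0
G(3) = mex{0} = 1
G(4) = mex{1} = 0
G(5) = mex{0} = 1
G(6) = mex{1,0} = 2
G(7) = mex{2,1} = 0
G(8) = mex{0,0} = 1
G(9) = mex{1,1} = 0
G(10) = mex{0,0} = 1
G(11) = mex{1,1} = 0
G(12) = mex{0,2} = 1
G(13) = mex{1,0} = 2
G(14) = mex{2,1} = 0
G(15) = mex{0,0} = 1
G(n+7) = G(n) holds for n = 0,…,5 (a full window of length max(S) = 6), so the sequence is purely periodic with period 7.

7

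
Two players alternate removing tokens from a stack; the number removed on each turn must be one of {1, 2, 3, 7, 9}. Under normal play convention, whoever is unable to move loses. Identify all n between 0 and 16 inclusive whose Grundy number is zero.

0, 4, 8, 12, 16

G(0) = 0
G(1) = mex{0} = 1
G(2) = mex{1,0} = 2
G(3) = mex{2,1,0} = 3
G(4) = mex{3,2,1} = 0
G(5) = mex{0,3,2} = 1
G(6) = mex{1,0,3} = 2
G(7) = mex{2,1,0,0} = 3
G(8) = mex{3,2,1,1} = 0
G(9) = mex{0,3,2,2,0} = 1
G(10) = mex{1,0,3,3,1} = 2
G(11) = mex{2,1,0,0,2} = 3
G(12) = mex{3,2,1,1,3} = 0
G(13) = mex{0,3,2,2,0} = 1
G(14) = mex{1,0,3,3,1} = 2
G(15) = mex{2,1,0,0,2} = 3
G(16) = mex{3,2,1,1,3} = 0
P-positions are exactly the n with G(n) = 0.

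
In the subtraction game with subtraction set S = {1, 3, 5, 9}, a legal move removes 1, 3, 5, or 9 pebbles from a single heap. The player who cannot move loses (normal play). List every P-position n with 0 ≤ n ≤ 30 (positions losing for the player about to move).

G(0) = 0
G(1) = mex{0} = 1
G(2) = mex{1} = 0
G(3) = mex{0,0} = 1
G(4) = mex{1,1} = 0
G(5) = mex{0,0,0} = 1
G(6) = mex{1,1,1} = 0
G(7) = mex{0,0,0} = 1
G(8) = mex{1,1,1} = 0
G(9) = mex{0,0,0,0} = 1
G(10) = mex{1,1,1,1} = 0
G(11) = mex{0,0,0,0} = 1
G(12) = mex{1,1,1,1} = 0
G(13) = mex{0,0,0,0} = 1
G(14) = mex{1,1,1,1} = 0
G(15) = mex{0,0,0,0} = 1
G(16) = mex{1,1,1,1} = 0
G(17) = mex{0,0,0,0} = 1
G(18) = mex{1,1,1,1} = 0
G(19) = mex{0,0,0,0} = 1
G(20) = mex{1,1,1,1} = 0
G(21) = mex{0,0,0,0} = 1
G(22) = mex{1,1,1,1} = 0
G(23) = mex{0,0,0,0} = 1
G(24) = mex{1,1,1,1} = 0
G(25) = mex{0,0,0,0} = 1
G(26) = mex{1,1,1,1} = 0
G(27) = mex{0,0,0,0} = 1
G(28) = mex{1,1,1,1} = 0
G(29) = mex{0,0,0,0} = 1
G(30) = mex{1,1,1,1} = 0
P-positions are exactly the n with G(n) = 0.

0, 2, 4, 6, 8, 10, 12, 14, 16, 18, 20, 22, 24, 26, 28, 30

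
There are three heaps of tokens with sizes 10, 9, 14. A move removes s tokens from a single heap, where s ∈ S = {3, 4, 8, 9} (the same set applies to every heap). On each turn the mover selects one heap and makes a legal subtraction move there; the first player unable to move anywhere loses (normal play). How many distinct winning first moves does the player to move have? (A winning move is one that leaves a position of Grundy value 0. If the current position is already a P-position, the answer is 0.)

2

All heaps use S = {3, 4, 8, 9}:
n :  0  1  2  3  4  5  6  7  8  9 10 11 12 13 14
G :  0  0  0  1  1  1  2  0  2  3  1  3  0  0  0
Heap A: G(10) = 1.
Heap B: G(9) = 3.
Heap C: G(14) = 0.
Combined Grundy value = 1 ⊕ 3 ⊕ 0 = 2.
A winning move leaves total XOR = 0, i.e. changes one component's Grundy value g to g ⊕ X where X is the current total.
Heap A: need g' = 1⊕2 = 3. Options: 10−3→G=0, 10−4→G=2, 10−8→G=0, 10−9→G=0. Hits: 0.
Heap B: need g' = 3⊕2 = 1. Options: 9−3→G=2, 9−4→G=1, 9−8→G=0, 9−9→G=0. Hits: 1.
Heap C: need g' = 0⊕2 = 2. Options: 14−3→G=3, 14−4→G=1, 14−8→G=2, 14−9→G=1. Hits: 1.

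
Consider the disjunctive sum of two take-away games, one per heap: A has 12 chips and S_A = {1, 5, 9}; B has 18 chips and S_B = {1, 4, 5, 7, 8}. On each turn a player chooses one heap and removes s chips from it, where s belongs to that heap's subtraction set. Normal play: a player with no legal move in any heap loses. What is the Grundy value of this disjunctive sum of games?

Heap A, S = {1, 5, 9}:
n :  0  1  2  3  4  5  6  7  8  9 10 11 12
G :  0  1  0  1  0  1  0  1  0  1  0  1  0
G_A(12) = 0.
Heap B, S = {1, 4, 5, 7, 8}:
n :  0  1  2  3  4  5  6  7  8  9 10 11 12 13 14 15 16 17 18
G :  0  1  0  1  2  3  2  3  4  5  4  0  1  0  1  2  3  2  3
G_B(18) = 3.
Combined Grundy value = 0 ⊕ 3 = 3.

3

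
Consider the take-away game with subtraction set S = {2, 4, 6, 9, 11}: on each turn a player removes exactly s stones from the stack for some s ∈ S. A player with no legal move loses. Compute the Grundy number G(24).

n :  0  1  2  3  4  5  6  7  8  9 10 11 12 13 14 15 16 17 18 19 20 21 22 23 24
G :  0  0  1  1  2  2  3  3  0  4  1  5  2  0  3  1  0  2  1  3  2  0  3  1  4

4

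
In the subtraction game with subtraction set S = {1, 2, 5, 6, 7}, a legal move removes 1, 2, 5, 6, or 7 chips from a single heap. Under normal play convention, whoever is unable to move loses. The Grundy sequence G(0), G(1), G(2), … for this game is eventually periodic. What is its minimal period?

11

n :  0  1  2  3  4  5  6  7  8  9 10 11 12 13 14 15 16 17 18 19 20 21 22 23
G :  0  1  2  0  1  2  3  4  5  3  4  0  1  2  0  1  2  3  4  5  3  4  0  1
G(n+11) = G(n) holds for n = 0,…,6 (a full window of length max(S) = 7), so the sequence is purely periodic with period 11.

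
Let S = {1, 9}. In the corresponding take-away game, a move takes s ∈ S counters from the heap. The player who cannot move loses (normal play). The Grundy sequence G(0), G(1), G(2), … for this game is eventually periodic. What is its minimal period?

2

n :  0  1  2  3  4  5  6  7  8  9 10 11 12 13 14
G :  0  1  0  1  0  1  0  1  0  1  0  1  0  1  0
G(n+2) = G(n) holds for n = 0,…,8 (a full window of length max(S) = 9), so the sequence is purely periodic with period 2.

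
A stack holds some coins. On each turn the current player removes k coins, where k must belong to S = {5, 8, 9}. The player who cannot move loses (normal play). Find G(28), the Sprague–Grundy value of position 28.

n :  0  1  2  3  4  5  6  7  8  9 10 11 12 13 14 15 16 17 18 19 20 21 22 23 24 25 26 27 28
G :  0  0  0  0  0  1  1  1  1  1  2  2  2  2  0  0  0  0  0  1  1  1  1  1  2  2  2  2  0

0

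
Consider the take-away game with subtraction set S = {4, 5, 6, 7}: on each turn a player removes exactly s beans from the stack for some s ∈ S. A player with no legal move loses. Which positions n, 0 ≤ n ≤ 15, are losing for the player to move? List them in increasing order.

n :  0  1  2  3  4  5  6  7  8  9 10 11 12 13 14 15
G :  0  0  0  0  1  1  1  1  2  2  2  0  0  0  0  1
P-positions are exactly the n with G(n) = 0.

0, 1, 2, 3, 11, 12, 13, 14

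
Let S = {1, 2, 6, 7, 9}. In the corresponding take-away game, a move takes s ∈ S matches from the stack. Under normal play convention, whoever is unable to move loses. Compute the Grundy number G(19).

G(0) = 0
G(1) = mex{0} = 1
G(2) = mex{1,0} = 2
G(3) = mex{2,1} = 0
G(4) = mex{0,2} = 1
G(5) = mex{1,0} = 2
G(6) = mex{2,1,0} = 3
G(7) = mex{3,2,1,0} = 4
G(8) = mex{4,3,2,1} = 0
G(9) = mex{0,4,0,2,0} = 1
G(10) = mex{1,0,1,0,1} = 2
G(11) = mex{2,1,2,1,2} = 0
G(12) = mex{0,2,3,2,0} = 1
G(13) = mex{1,0,4,3,1} = 2
G(14) = mex{2,1,0,4,2} = 3
G(15) = mex{3,2,1,0,3} = 4
G(16) = mex{4,3,2,1,4} = 0
G(17) = mex{0,4,0,2,0} = 1
G(18) = mex{1,0,1,0,1} = 2
G(19) = mex{2,1,2,1,2} = 0

0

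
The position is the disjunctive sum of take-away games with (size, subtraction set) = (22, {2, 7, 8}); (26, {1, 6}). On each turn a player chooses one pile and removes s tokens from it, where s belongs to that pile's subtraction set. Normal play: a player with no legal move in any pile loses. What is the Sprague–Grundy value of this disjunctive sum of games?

Pile A, S = {2, 7, 8}:
G(0) = 0
G(1) = mex{} = 0
G(2) = mex{0} = 1
G(3) = mex{0} = 1
G(4) = mex{1} = 0
G(5) = mex{1} = 0
G(6) = mex{0} = 1
G(7) = mex{0,0} = 1
G(8) = mex{1,0,0} = 2
G(9) = mex{1,1,0} = 2
G(10) = mex{2,1,1} = 0
G(11) = mex{2,0,1} = 3
G(12) = mex{0,0,0} = 1
G(13) = mex{3,1,0} = 2
G(14) = mex{1,1,1} = 0
G(15) = mex{2,2,1} = 0
G(16) = mex{0,2,2} = 1
G(17) = mex{0,0,2} = 1
G(18) = mex{1,3,0} = 2
G(19) = mex{1,1,3} = 0
G(20) = mex{2,2,1} = 0
G(21) = mex{0,0,2} = 1
G(22) = mex{0,0,0} = 1
G_A(22) = 1.
Pile B, S = {1, 6}:
G(0) = 0
G(1) = mex{0} = 1
G(2) = mex{1} = 0
G(3) = mex{0} = 1
G(4) = mex{1} = 0
G(5) = mex{0} = 1
G(6) = mex{1,0} = 2
G(7) = mex{2,1} = 0
G(8) = mex{0,0} = 1
G(9) = mex{1,1} = 0
G(10) = mex{0,0} = 1
G(11) = mex{1,1} = 0
G(12) = mex{0,2} = 1
G(13) = mex{1,0} = 2
G(14) = mex{2,1} = 0
G(15) = mex{0,0} = 1
G(16) = mex{1,1} = 0
G(17) = mex{0,0} = 1
G(18) = mex{1,1} = 0
G(19) = mex{0,2} = 1
G(20) = mex{1,0} = 2
G(21) = mex{2,1} = 0
G(22) = mex{0,0} = 1
G(23) = mex{1,1} = 0
G(24) = mex{0,0} = 1
G(25) = mex{1,1} = 0
G(26) = mex{0,2} = 1
G_B(26) = 1.
Combined Grundy value = 1 ⊕ 1 = 0.

0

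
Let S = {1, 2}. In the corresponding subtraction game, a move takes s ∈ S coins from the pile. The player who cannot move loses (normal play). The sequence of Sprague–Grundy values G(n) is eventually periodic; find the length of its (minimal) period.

3

G(0) = 0
G(1) = mex{0} = 1
G(2) = mex{1,0} = 2
G(3) = mex{2,1} = 0
G(4) = mex{0,2} = 1
G(5) = mex{1,0} = 2
G(6) = mex{2,1} = 0
G(7) = mex{0,2} = 1
G(8) = mex{1,0} = 2
G(9) = mex{2,1} = 0
G(10) = mex{0,2} = 1
G(11) = mex{1,0} = 2
G(12) = mex{2,1} = 0
G(13) = mex{0,2} = 1
G(14) = mex{1,0} = 2
G(n+3) = G(n) holds for n = 0,…,1 (a full window of length max(S) = 2), so the sequence is purely periodic with period 3.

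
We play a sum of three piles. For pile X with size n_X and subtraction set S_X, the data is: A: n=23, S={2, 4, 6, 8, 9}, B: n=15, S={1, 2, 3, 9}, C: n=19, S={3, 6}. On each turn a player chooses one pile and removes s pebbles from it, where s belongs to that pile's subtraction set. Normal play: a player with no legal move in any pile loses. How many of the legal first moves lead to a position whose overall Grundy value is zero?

Pile A, S = {2, 4, 6, 8, 9}:
n :  0  1  2  3  4  5  6  7  8  9 10 11 12 13 14 15 16 17 18 19 20 21 22 23
G :  0  0  1  1  2  2  3  3  4  4  5  0  0  1  1  2  2  3  3  4  4  5  0  0
G_A(23) = 0.
Pile B, S = {1, 2, 3, 9}:
G(0) = 0
G(1) = mex{0} = 1
G(2) = mex{1,0} = 2
G(3) = mex{2,1,0} = 3
G(4) = mex{3,2,1} = 0
G(5) = mex{0,3,2} = 1
G(6) = mex{1,0,3} = 2
G(7) = mex{2,1,0} = 3
G(8) = mex{3,2,1} = 0
G(9) = mex{0,3,2,0} = 1
G(10) = mex{1,0,3,1} = 2
G(11) = mex{2,1,0,2} = 3
G(12) = mex{3,2,1,3} = 0
G(13) = mex{0,3,2,0} = 1
G(14) = mex{1,0,3,1} = 2
G(15) = mex{2,1,0,2} = 3
G_B(15) = 3.
Pile C, S = {3, 6}:
G(0) = 0
G(1) = mex{} = 0
G(2) = mex{} = 0
G(3) = mex{0} = 1
G(4) = mex{0} = 1
G(5) = mex{0} = 1
G(6) = mex{1,0} = 2
G(7) = mex{1,0} = 2
G(8) = mex{1,0} = 2
G(9) = mex{2,1} = 0
G(10) = mex{2,1} = 0
G(11) = mex{2,1} = 0
G(12) = mex{0,2} = 1
G(13) = mex{0,2} = 1
G(14) = mex{0,2} = 1
G(15) = mex{1,0} = 2
G(16) = mex{1,0} = 2
G(17) = mex{1,0} = 2
G(18) = mex{2,1} = 0
G(19) = mex{2,1} = 0
G_C(19) = 0.
Combined Grundy value = 0 ⊕ 3 ⊕ 0 = 3.
A winning move leaves total XOR = 0, i.e. changes one component's Grundy value g to g ⊕ X where X is the current total.
Pile A: need g' = 0⊕3 = 3. Options: 23−2→G=5, 23−4→G=4, 23−6→G=3, 23−8→G=2, 23−9→G=1. Hits: 1.
Pile B: need g' = 3⊕3 = 0. Options: 15−1→G=2, 15−2→G=1, 15−3→G=0, 15−9→G=2. Hits: 1.
Pile C: need g' = 0⊕3 = 3. Options: 19−3→G=2, 19−6→G=1. Hits: 0.

2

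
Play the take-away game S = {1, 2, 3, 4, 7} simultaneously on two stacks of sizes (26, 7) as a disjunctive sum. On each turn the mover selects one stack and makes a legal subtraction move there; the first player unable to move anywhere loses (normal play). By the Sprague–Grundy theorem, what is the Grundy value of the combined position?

3

All stacks use S = {1, 2, 3, 4, 7}:
G(0) = 0
G(1) = mex{0} = 1
G(2) = mex{1,0} = 2
G(3) = mex{2,1,0} = 3
G(4) = mex{3,2,1,0} = 4
G(5) = mex{4,3,2,1} = 0
G(6) = mex{0,4,3,2} = 1
G(7) = mex{1,0,4,3,0} = 2
G(8) = mex{2,1,0,4,1} = 3
G(9) = mex{3,2,1,0,2} = 4
G(10) = mex{4,3,2,1,3} = 0
G(11) = mex{0,4,3,2,4} = 1
G(12) = mex{1,0,4,3,0} = 2
G(13) = mex{2,1,0,4,1} = 3
G(14) = mex{3,2,1,0,2} = 4
G(15) = mex{4,3,2,1,3} = 0
G(16) = mex{0,4,3,2,4} = 1
G(17) = mex{1,0,4,3,0} = 2
G(18) = mex{2,1,0,4,1} = 3
G(19) = mex{3,2,1,0,2} = 4
G(20) = mex{4,3,2,1,3} = 0
G(21) = mex{0,4,3,2,4} = 1
G(22) = mex{1,0,4,3,0} = 2
G(23) = mex{2,1,0,4,1} = 3
G(24) = mex{3,2,1,0,2} = 4
G(25) = mex{4,3,2,1,3} = 0
G(26) = mex{0,4,3,2,4} = 1
Stack A: G(26) = 1.
Stack B: G(7) = 2.
Combined Grundy value = 1 ⊕ 2 = 3.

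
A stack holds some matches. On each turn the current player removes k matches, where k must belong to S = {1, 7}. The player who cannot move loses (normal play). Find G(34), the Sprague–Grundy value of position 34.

0

G(0) = 0
G(1) = mex{0} = 1
G(2) = mex{1} = 0
G(3) = mex{0} = 1
G(4) = mex{1} = 0
G(5) = mex{0} = 1
G(6) = mex{1} = 0
G(7) = mex{0,0} = 1
G(8) = mex{1,1} = 0
G(9) = mex{0,0} = 1
G(10) = mex{1,1} = 0
G(11) = mex{0,0} = 1
G(12) = mex{1,1} = 0
G(13) = mex{0,0} = 1
G(14) = mex{1,1} = 0
G(15) = mex{0,0} = 1
G(16) = mex{1,1} = 0
G(17) = mex{0,0} = 1
G(18) = mex{1,1} = 0
G(19) = mex{0,0} = 1
G(20) = mex{1,1} = 0
G(21) = mex{0,0} = 1
G(22) = mex{1,1} = 0
G(23) = mex{0,0} = 1
G(24) = mex{1,1} = 0
G(25) = mex{0,0} = 1
G(26) = mex{1,1} = 0
G(27) = mex{0,0} = 1
G(28) = mex{1,1} = 0
G(29) = mex{0,0} = 1
G(30) = mex{1,1} = 0
G(31) = mex{0,0} = 1
G(32) = mex{1,1} = 0
G(33) = mex{0,0} = 1
G(34) = mex{1,1} = 0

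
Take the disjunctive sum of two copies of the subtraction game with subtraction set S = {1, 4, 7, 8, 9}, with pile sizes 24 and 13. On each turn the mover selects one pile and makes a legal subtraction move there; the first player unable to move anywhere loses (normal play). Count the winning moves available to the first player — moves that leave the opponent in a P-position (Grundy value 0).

3

All piles use S = {1, 4, 7, 8, 9}:
G(0) = 0
G(1) = mex{0} = 1
G(2) = mex{1} = 0
G(3) = mex{0} = 1
G(4) = mex{1,0} = 2
G(5) = mex{2,1} = 0
G(6) = mex{0,0} = 1
G(7) = mex{1,1,0} = 2
G(8) = mex{2,2,1,0} = 3
G(9) = mex{3,0,0,1,0} = 2
G(10) = mex{2,1,1,0,1} = 3
G(11) = mex{3,2,2,1,0} = 4
G(12) = mex{4,3,0,2,1} = 5
G(13) = mex{5,2,1,0,2} = 3
G(14) = mex{3,3,2,1,0} = 4
G(15) = mex{4,4,3,2,1} = 0
G(16) = mex{0,5,2,3,2} = 1
G(17) = mex{1,3,3,2,3} = 0
G(18) = mex{0,4,4,3,2} = 1
G(19) = mex{1,0,5,4,3} = 2
G(20) = mex{2,1,3,5,4} = 0
G(21) = mex{0,0,4,3,5} = 1
G(22) = mex{1,1,0,4,3} = 2
G(23) = mex{2,2,1,0,4} = 3
G(24) = mex{3,0,0,1,0} = 2
Pile A: G(24) = 2.
Pile B: G(13) = 3.
Combined Grundy value = 2 ⊕ 3 = 1.
A winning move leaves total XOR = 0, i.e. changes one component's Grundy value g to g ⊕ X where X is the current total.
Pile A: need g' = 2⊕1 = 3. Options: 24−1→G=3, 24−4→G=0, 24−7→G=0, 24−8→G=1, 24−9→G=0. Hits: 1.
Pile B: need g' = 3⊕1 = 2. Options: 13−1→G=5, 13−4→G=2, 13−7→G=1, 13−8→G=0, 13−9→G=2. Hits: 2.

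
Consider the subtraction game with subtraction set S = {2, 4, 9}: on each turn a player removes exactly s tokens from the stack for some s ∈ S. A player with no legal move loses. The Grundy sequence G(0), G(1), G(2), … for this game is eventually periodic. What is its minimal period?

6

G(0) = 0
G(1) = mex{} = 0
G(2) = mex{0} = 1
G(3) = mex{0} = 1
G(4) = mex{1,0} = 2
G(5) = mex{1,0} = 2
G(6) = mex{2,1} = 0
G(7) = mex{2,1} = 0
G(8) = mex{0,2} = 1
G(9) = mex{0,2,0} = 1
G(10) = mex{1,0,0} = 2
G(11) = mex{1,0,1} = 2
G(12) = mex{2,1,1} = 0
G(13) = mex{2,1,2} = 0
G(14) = mex{0,2,2} = 1
G(15) = mex{0,2,0} = 1
G(16) = mex{1,0,0} = 2
G(n+6) = G(n) holds for n = 0,…,8 (a full window of length max(S) = 9), so the sequence is purely periodic with period 6.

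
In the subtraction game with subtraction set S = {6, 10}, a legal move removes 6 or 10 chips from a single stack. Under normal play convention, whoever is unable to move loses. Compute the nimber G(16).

0

G(0) = 0
G(1) = mex{} = 0
G(2) = mex{} = 0
G(3) = mex{} = 0
G(4) = mex{} = 0
G(5) = mex{} = 0
G(6) = mex{0} = 1
G(7) = mex{0} = 1
G(8) = mex{0} = 1
G(9) = mex{0} = 1
G(10) = mex{0,0} = 1
G(11) = mex{0,0} = 1
G(12) = mex{1,0} = 2
G(13) = mex{1,0} = 2
G(14) = mex{1,0} = 2
G(15) = mex{1,0} = 2
G(16) = mex{1,1} = 0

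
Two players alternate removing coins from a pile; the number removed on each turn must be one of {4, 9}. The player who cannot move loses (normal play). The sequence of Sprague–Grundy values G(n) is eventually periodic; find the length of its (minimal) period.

n :  0  1  2  3  4  5  6  7  8  9 10 11 12 13 14 15 16 17 18 19 20 21 22 23 24 25 26 27
G :  0  0  0  0  1  1  1  1  0  2  2  2  1  0  0  0  0  1  1  1  1  0  2  2  2  1  0  0
G(n+13) = G(n) holds for n = 0,…,8 (a full window of length max(S) = 9), so the sequence is purely periodic with period 13.

13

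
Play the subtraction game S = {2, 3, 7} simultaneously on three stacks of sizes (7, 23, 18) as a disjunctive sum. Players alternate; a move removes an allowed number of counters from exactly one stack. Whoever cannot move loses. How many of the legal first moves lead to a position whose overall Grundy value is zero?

All stacks use S = {2, 3, 7}:
n :  0  1  2  3  4  5  6  7  8  9 10 11 12 13 14 15 16 17 18 19 20 21 22 23
G :  0  0  1  1  2  0  0  1  1  2  0  0  1  1  2  0  0  1  1  2  0  0  1  1
Stack A: G(7) = 1.
Stack B: G(23) = 1.
Stack C: G(18) = 1.
Combined Grundy value = 1 ⊕ 1 ⊕ 1 = 1.
A winning move leaves total XOR = 0, i.e. changes one component's Grundy value g to g ⊕ X where X is the current total.
Stack A: need g' = 1⊕1 = 0. Options: 7−2→G=0, 7−3→G=2, 7−7→G=0. Hits: 2.
Stack B: need g' = 1⊕1 = 0. Options: 23−2→G=0, 23−3→G=0, 23−7→G=0. Hits: 3.
Stack C: need g' = 1⊕1 = 0. Options: 18−2→G=0, 18−3→G=0, 18−7→G=0. Hits: 3.

8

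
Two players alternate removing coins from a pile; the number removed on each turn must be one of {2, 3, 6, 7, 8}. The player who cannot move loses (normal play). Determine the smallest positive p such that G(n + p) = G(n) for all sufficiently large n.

14

n :  0  1  2  3  4  5  6  7  8  9 10 11 12 13 14 15 16 17 18 19 20 21 22 23 24 25 26 27 28 29
G :  0  0  1  1  2  0  3  1  2  2  0  3  1  2  0  0  1  1  2  0  3  1  2  2  0  3  1  2  0  0
G(n+14) = G(n) holds for n = 0,…,7 (a full window of length max(S) = 8), so the sequence is purely periodic with period 14.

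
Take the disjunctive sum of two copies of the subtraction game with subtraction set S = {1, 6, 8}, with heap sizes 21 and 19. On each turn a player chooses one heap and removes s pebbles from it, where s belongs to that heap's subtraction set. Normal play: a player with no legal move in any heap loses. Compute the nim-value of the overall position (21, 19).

All heaps use S = {1, 6, 8}:
G(0) = 0
G(1) = mex{0} = 1
G(2) = mex{1} = 0
G(3) = mex{0} = 1
G(4) = mex{1} = 0
G(5) = mex{0} = 1
G(6) = mex{1,0} = 2
G(7) = mex{2,1} = 0
G(8) = mex{0,0,0} = 1
G(9) = mex{1,1,1} = 0
G(10) = mex{0,0,0} = 1
G(11) = mex{1,1,1} = 0
G(12) = mex{0,2,0} = 1
G(13) = mex{1,0,1} = 2
G(14) = mex{2,1,2} = 0
G(15) = mex{0,0,0} = 1
G(16) = mex{1,1,1} = 0
G(17) = mex{0,0,0} = 1
G(18) = mex{1,1,1} = 0
G(19) = mex{0,2,0} = 1
G(20) = mex{1,0,1} = 2
G(21) = mex{2,1,2} = 0
Heap A: G(21) = 0.
Heap B: G(19) = 1.
Combined Grundy value = 0 ⊕ 1 = 1.

1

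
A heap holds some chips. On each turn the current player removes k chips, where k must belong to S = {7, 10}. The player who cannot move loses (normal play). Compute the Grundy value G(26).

n :  0  1  2  3  4  5  6  7  8  9 10 11 12 13 14 15 16 17 18 19 20 21 22 23 24 25 26
G :  0  0  0  0  0  0  0  1  1  1  1  1  1  1  2  2  2  0  0  0  0  0  0  0  1  1  1

1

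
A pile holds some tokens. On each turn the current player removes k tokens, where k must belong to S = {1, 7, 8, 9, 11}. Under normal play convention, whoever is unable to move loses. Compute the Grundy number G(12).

G(0) = 0
G(1) = mex{0} = 1
G(2) = mex{1} = 0
G(3) = mex{0} = 1
G(4) = mex{1} = 0
G(5) = mex{0} = 1
G(6) = mex{1} = 0
G(7) = mex{0,0} = 1
G(8) = mex{1,1,0} = 2
G(9) = mex{2,0,1,0} = 3
G(10) = mex{3,1,0,1} = 2
G(11) = mex{2,0,1,0,0} = 3
G(12) = mex{3,1,0,1,1} = 2

2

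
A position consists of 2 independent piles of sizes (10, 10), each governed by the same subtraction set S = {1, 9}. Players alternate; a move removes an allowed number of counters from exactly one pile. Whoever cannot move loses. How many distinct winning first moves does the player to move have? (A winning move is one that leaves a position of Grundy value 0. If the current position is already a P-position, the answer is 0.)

All piles use S = {1, 9}:
G(0) = 0
G(1) = mex{0} = 1
G(2) = mex{1} = 0
G(3) = mex{0} = 1
G(4) = mex{1} = 0
G(5) = mex{0} = 1
G(6) = mex{1} = 0
G(7) = mex{0} = 1
G(8) = mex{1} = 0
G(9) = mex{0,0} = 1
G(10) = mex{1,1} = 0
Pile A: G(10) = 0.
Pile B: G(10) = 0.
Combined Grundy value = 0 ⊕ 0 = 0.
A winning move leaves total XOR = 0, i.e. changes one component's Grundy value g to g ⊕ X where X is the current total.
Pile A: target g' = 0⊕0 = 0, but every legal move changes the Grundy value (mex property), so 0 moves.
Pile B: target g' = 0⊕0 = 0, but every legal move changes the Grundy value (mex property), so 0 moves.

0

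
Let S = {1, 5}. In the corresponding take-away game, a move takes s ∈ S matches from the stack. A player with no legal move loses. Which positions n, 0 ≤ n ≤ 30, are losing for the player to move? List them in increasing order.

0, 2, 4, 6, 8, 10, 12, 14, 16, 18, 20, 22, 24, 26, 28, 30

G(0) = 0
G(1) = mex{0} = 1
G(2) = mex{1} = 0
G(3) = mex{0} = 1
G(4) = mex{1} = 0
G(5) = mex{0,0} = 1
G(6) = mex{1,1} = 0
G(7) = mex{0,0} = 1
G(8) = mex{1,1} = 0
G(9) = mex{0,0} = 1
G(10) = mex{1,1} = 0
G(11) = mex{0,0} = 1
G(12) = mex{1,1} = 0
G(13) = mex{0,0} = 1
G(14) = mex{1,1} = 0
G(15) = mex{0,0} = 1
G(16) = mex{1,1} = 0
G(17) = mex{0,0} = 1
G(18) = mex{1,1} = 0
G(19) = mex{0,0} = 1
G(20) = mex{1,1} = 0
G(21) = mex{0,0} = 1
G(22) = mex{1,1} = 0
G(23) = mex{0,0} = 1
G(24) = mex{1,1} = 0
G(25) = mex{0,0} = 1
G(26) = mex{1,1} = 0
G(27) = mex{0,0} = 1
G(28) = mex{1,1} = 0
G(29) = mex{0,0} = 1
G(30) = mex{1,1} = 0
P-positions are exactly the n with G(n) = 0.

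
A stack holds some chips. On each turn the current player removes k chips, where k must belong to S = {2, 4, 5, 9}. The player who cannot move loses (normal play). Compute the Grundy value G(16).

G(0) = 0
G(1) = mex{} = 0
G(2) = mex{0} = 1
G(3) = mex{0} = 1
G(4) = mex{1,0} = 2
G(5) = mex{1,0,0} = 2
G(6) = mex{2,1,0} = 3
G(7) = mex{2,1,1} = 0
G(8) = mex{3,2,1} = 0
G(9) = mex{0,2,2,0} = 1
G(10) = mex{0,3,2,0} = 1
G(11) = mex{1,0,3,1} = 2
G(12) = mex{1,0,0,1} = 2
G(13) = mex{2,1,0,2} = 3
G(14) = mex{2,1,1,2} = 0
G(15) = mex{3,2,1,3} = 0
G(16) = mex{0,2,2,0} = 1

1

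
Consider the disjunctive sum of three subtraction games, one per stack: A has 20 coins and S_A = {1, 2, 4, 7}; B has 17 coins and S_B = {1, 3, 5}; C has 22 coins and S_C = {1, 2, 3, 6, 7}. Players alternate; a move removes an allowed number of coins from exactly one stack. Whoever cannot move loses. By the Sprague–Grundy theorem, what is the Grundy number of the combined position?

1

Stack A, S = {1, 2, 4, 7}:
G(0) = 0
G(1) = mex{0} = 1
G(2) = mex{1,0} = 2
G(3) = mex{2,1} = 0
G(4) = mex{0,2,0} = 1
G(5) = mex{1,0,1} = 2
G(6) = mex{2,1,2} = 0
G(7) = mex{0,2,0,0} = 1
G(8) = mex{1,0,1,1} = 2
G(9) = mex{2,1,2,2} = 0
G(10) = mex{0,2,0,0} = 1
G(11) = mex{1,0,1,1} = 2
G(12) = mex{2,1,2,2} = 0
G(13) = mex{0,2,0,0} = 1
G(14) = mex{1,0,1,1} = 2
G(15) = mex{2,1,2,2} = 0
G(16) = mex{0,2,0,0} = 1
G(17) = mex{1,0,1,1} = 2
G(18) = mex{2,1,2,2} = 0
G(19) = mex{0,2,0,0} = 1
G(20) = mex{1,0,1,1} = 2
G_A(20) = 2.
Stack B, S = {1, 3, 5}:
n :  0  1  2  3  4  5  6  7  8  9 10 11 12 13 14 15 16 17
G :  0  1  0  1  0  1  0  1  0  1  0  1  0  1  0  1  0  1
G_B(17) = 1.
Stack C, S = {1, 2, 3, 6, 7}:
n :  0  1  2  3  4  5  6  7  8  9 10 11 12 13 14 15 16 17 18 19 20 21 22
G :  0  1  2  3  0  1  2  3  0  1  2  3  0  1  2  3  0  1  2  3  0  1  2
G_C(22) = 2.
Combined Grundy value = 2 ⊕ 1 ⊕ 2 = 1.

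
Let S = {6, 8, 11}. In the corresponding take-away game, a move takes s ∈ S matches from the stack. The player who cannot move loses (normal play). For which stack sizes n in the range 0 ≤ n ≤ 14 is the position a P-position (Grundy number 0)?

0, 1, 2, 3, 4, 5

n :  0  1  2  3  4  5  6  7  8  9 10 11 12 13 14
G :  0  0  0  0  0  0  1  1  1  1  1  1  2  2  2
P-positions are exactly the n with G(n) = 0.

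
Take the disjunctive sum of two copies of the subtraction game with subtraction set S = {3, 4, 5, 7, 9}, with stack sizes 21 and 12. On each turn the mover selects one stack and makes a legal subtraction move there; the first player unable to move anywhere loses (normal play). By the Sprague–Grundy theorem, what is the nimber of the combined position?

All stacks use S = {3, 4, 5, 7, 9}:
G(0) = 0
G(1) = mex{} = 0
G(2) = mex{} = 0
G(3) = mex{0} = 1
G(4) = mex{0,0} = 1
G(5) = mex{0,0,0} = 1
G(6) = mex{1,0,0} = 2
G(7) = mex{1,1,0,0} = 2
G(8) = mex{1,1,1,0} = 2
G(9) = mex{2,1,1,0,0} = 3
G(10) = mex{2,2,1,1,0} = 3
G(11) = mex{2,2,2,1,0} = 3
G(12) = mex{3,2,2,1,1} = 0
G(13) = mex{3,3,2,2,1} = 0
G(14) = mex{3,3,3,2,1} = 0
G(15) = mex{0,3,3,2,2} = 1
G(16) = mex{0,0,3,3,2} = 1
G(17) = mex{0,0,0,3,2} = 1
G(18) = mex{1,0,0,3,3} = 2
G(19) = mex{1,1,0,0,3} = 2
G(20) = mex{1,1,1,0,3} = 2
G(21) = mex{2,1,1,0,0} = 3
Stack A: G(21) = 3.
Stack B: G(12) = 0.
Combined Grundy value = 3 ⊕ 0 = 3.

3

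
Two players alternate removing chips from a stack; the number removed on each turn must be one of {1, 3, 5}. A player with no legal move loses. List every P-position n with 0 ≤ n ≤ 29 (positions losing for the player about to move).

0, 2, 4, 6, 8, 10, 12, 14, 16, 18, 20, 22, 24, 26, 28

G(0) = 0
G(1) = mex{0} = 1
G(2) = mex{1} = 0
G(3) = mex{0,0} = 1
G(4) = mex{1,1} = 0
G(5) = mex{0,0,0} = 1
G(6) = mex{1,1,1} = 0
G(7) = mex{0,0,0} = 1
G(8) = mex{1,1,1} = 0
G(9) = mex{0,0,0} = 1
G(10) = mex{1,1,1} = 0
G(11) = mex{0,0,0} = 1
G(12) = mex{1,1,1} = 0
G(13) = mex{0,0,0} = 1
G(14) = mex{1,1,1} = 0
G(15) = mex{0,0,0} = 1
G(16) = mex{1,1,1} = 0
G(17) = mex{0,0,0} = 1
G(18) = mex{1,1,1} = 0
G(19) = mex{0,0,0} = 1
G(20) = mex{1,1,1} = 0
G(21) = mex{0,0,0} = 1
G(22) = mex{1,1,1} = 0
G(23) = mex{0,0,0} = 1
G(24) = mex{1,1,1} = 0
G(25) = mex{0,0,0} = 1
G(26) = mex{1,1,1} = 0
G(27) = mex{0,0,0} = 1
G(28) = mex{1,1,1} = 0
G(29) = mex{0,0,0} = 1
P-positions are exactly the n with G(n) = 0.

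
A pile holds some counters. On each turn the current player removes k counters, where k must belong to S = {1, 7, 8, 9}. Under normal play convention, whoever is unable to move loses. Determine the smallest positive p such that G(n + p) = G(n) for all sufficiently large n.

16

G(0) = 0
G(1) = mex{0} = 1
G(2) = mex{1} = 0
G(3) = mex{0} = 1
G(4) = mex{1} = 0
G(5) = mex{0} = 1
G(6) = mex{1} = 0
G(7) = mex{0,0} = 1
G(8) = mex{1,1,0} = 2
G(9) = mex{2,0,1,0} = 3
G(10) = mex{3,1,0,1} = 2
G(11) = mex{2,0,1,0} = 3
G(12) = mex{3,1,0,1} = 2
G(13) = mex{2,0,1,0} = 3
G(14) = mex{3,1,0,1} = 2
G(15) = mex{2,2,1,0} = 3
G(16) = mex{3,3,2,1} = 0
G(17) = mex{0,2,3,2} = 1
G(18) = mex{1,3,2,3} = 0
G(19) = mex{0,2,3,2} = 1
G(20) = mex{1,3,2,3} = 0
G(21) = mex{0,2,3,2} = 1
G(22) = mex{1,3,2,3} = 0
G(23) = mex{0,0,3,2} = 1
G(24) = mex{1,1,0,3} = 2
G(25) = mex{2,0,1,0} = 3
G(26) = mex{3,1,0,1} = 2
G(27) = mex{2,0,1,0} = 3
G(28) = mex{3,1,0,1} = 2
G(29) = mex{2,0,1,0} = 3
G(30) = mex{3,1,0,1} = 2
G(31) = mex{2,2,1,0} = 3
G(32) = mex{3,3,2,1} = 0
G(33) = mex{0,2,3,2} = 1
G(n+16) = G(n) holds for n = 0,…,8 (a full window of length max(S) = 9), so the sequence is purely periodic with period 16.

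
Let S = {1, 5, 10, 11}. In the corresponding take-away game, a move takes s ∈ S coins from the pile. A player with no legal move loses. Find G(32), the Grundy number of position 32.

G(0) = 0
G(1) = mex{0} = 1
G(2) = mex{1} = 0
G(3) = mex{0} = 1
G(4) = mex{1} = 0
G(5) = mex{0,0} = 1
G(6) = mex{1,1} = 0
G(7) = mex{0,0} = 1
G(8) = mex{1,1} = 0
G(9) = mex{0,0} = 1
G(10) = mex{1,1,0} = 2
G(11) = mex{2,0,1,0} = 3
G(12) = mex{3,1,0,1} = 2
G(13) = mex{2,0,1,0} = 3
G(14) = mex{3,1,0,1} = 2
G(15) = mex{2,2,1,0} = 3
G(16) = mex{3,3,0,1} = 2
G(17) = mex{2,2,1,0} = 3
G(18) = mex{3,3,0,1} = 2
G(19) = mex{2,2,1,0} = 3
G(20) = mex{3,3,2,1} = 0
G(21) = mex{0,2,3,2} = 1
G(22) = mex{1,3,2,3} = 0
G(23) = mex{0,2,3,2} = 1
G(24) = mex{1,3,2,3} = 0
G(25) = mex{0,0,3,2} = 1
G(26) = mex{1,1,2,3} = 0
G(27) = mex{0,0,3,2} = 1
G(28) = mex{1,1,2,3} = 0
G(29) = mex{0,0,3,2} = 1
G(30) = mex{1,1,0,3} = 2
G(31) = mex{2,0,1,0} = 3
G(32) = mex{3,1,0,1} = 2

2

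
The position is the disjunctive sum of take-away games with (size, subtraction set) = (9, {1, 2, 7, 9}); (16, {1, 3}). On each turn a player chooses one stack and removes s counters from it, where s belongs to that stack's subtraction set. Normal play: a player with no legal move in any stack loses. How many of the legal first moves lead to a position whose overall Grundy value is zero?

1

Stack A, S = {1, 2, 7, 9}:
n : 0 1 2 3 4 5 6 7 8 9
G : 0 1 2 0 1 2 0 1 2 3
G_A(9) = 3.
Stack B, S = {1, 3}:
G(0) = 0
G(1) = mex{0} = 1
G(2) = mex{1} = 0
G(3) = mex{0,0} = 1
G(4) = mex{1,1} = 0
G(5) = mex{0,0} = 1
G(6) = mex{1,1} = 0
G(7) = mex{0,0} = 1
G(8) = mex{1,1} = 0
G(9) = mex{0,0} = 1
G(10) = mex{1,1} = 0
G(11) = mex{0,0} = 1
G(12) = mex{1,1} = 0
G(13) = mex{0,0} = 1
G(14) = mex{1,1} = 0
G(15) = mex{0,0} = 1
G(16) = mex{1,1} = 0
G_B(16) = 0.
Combined Grundy value = 3 ⊕ 0 = 3.
A winning move leaves total XOR = 0, i.e. changes one component's Grundy value g to g ⊕ X where X is the current total.
Stack A: need g' = 3⊕3 = 0. Options: 9−1→G=2, 9−2→G=1, 9−7→G=2, 9−9→G=0. Hits: 1.
Stack B: need g' = 0⊕3 = 3. Options: 16−1→G=1, 16−3→G=1. Hits: 0.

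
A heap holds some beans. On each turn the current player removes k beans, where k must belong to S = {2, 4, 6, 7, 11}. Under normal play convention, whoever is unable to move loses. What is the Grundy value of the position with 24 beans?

G(0) = 0
G(1) = mex{} = 0
G(2) = mex{0} = 1
G(3) = mex{0} = 1
G(4) = mex{1,0} = 2
G(5) = mex{1,0} = 2
G(6) = mex{2,1,0} = 3
G(7) = mex{2,1,0,0} = 3
G(8) = mex{3,2,1,0} = 4
G(9) = mex{3,2,1,1} = 0
G(10) = mex{4,3,2,1} = 0
G(11) = mex{0,3,2,2,0} = 1
G(12) = mex{0,4,3,2,0} = 1
G(13) = mex{1,0,3,3,1} = 2
G(14) = mex{1,0,4,3,1} = 2
G(15) = mex{2,1,0,4,2} = 3
G(16) = mex{2,1,0,0,2} = 3
G(17) = mex{3,2,1,0,3} = 4
G(18) = mex{3,2,1,1,3} = 0
G(19) = mex{4,3,2,1,4} = 0
G(20) = mex{0,3,2,2,0} = 1
G(21) = mex{0,4,3,2,0} = 1
G(22) = mex{1,0,3,3,1} = 2
G(23) = mex{1,0,4,3,1} = 2
G(24) = mex{2,1,0,4,2} = 3

3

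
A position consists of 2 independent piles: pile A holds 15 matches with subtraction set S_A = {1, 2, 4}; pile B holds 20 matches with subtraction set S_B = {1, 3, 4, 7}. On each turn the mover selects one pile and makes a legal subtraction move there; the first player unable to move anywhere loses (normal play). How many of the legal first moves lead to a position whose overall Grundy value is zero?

Pile A, S = {1, 2, 4}:
n :  0  1  2  3  4  5  6  7  8  9 10 11 12 13 14 15
G :  0  1  2  0  1  2  0  1  2  0  1  2  0  1  2  0
G_A(15) = 0.
Pile B, S = {1, 3, 4, 7}:
G(0) = 0
G(1) = mex{0} = 1
G(2) = mex{1} = 0
G(3) = mex{0,0} = 1
G(4) = mex{1,1,0} = 2
G(5) = mex{2,0,1} = 3
G(6) = mex{3,1,0} = 2
G(7) = mex{2,2,1,0} = 3
G(8) = mex{3,3,2,1} = 0
G(9) = mex{0,2,3,0} = 1
G(10) = mex{1,3,2,1} = 0
G(11) = mex{0,0,3,2} = 1
G(12) = mex{1,1,0,3} = 2
G(13) = mex{2,0,1,2} = 3
G(14) = mex{3,1,0,3} = 2
G(15) = mex{2,2,1,0} = 3
G(16) = mex{3,3,2,1} = 0
G(17) = mex{0,2,3,0} = 1
G(18) = mex{1,3,2,1} = 0
G(19) = mex{0,0,3,2} = 1
G(20) = mex{1,1,0,3} = 2
G_B(20) = 2.
Combined Grundy value = 0 ⊕ 2 = 2.
A winning move leaves total XOR = 0, i.e. changes one component's Grundy value g to g ⊕ X where X is the current total.
Pile A: need g' = 0⊕2 = 2. Options: 15−1→G=2, 15−2→G=1, 15−4→G=2. Hits: 2.
Pile B: need g' = 2⊕2 = 0. Options: 20−1→G=1, 20−3→G=1, 20−4→G=0, 20−7→G=3. Hits: 1.

3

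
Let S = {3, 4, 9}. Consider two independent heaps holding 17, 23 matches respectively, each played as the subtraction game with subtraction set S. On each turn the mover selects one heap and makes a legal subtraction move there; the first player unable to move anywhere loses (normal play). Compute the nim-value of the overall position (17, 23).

0

All heaps use S = {3, 4, 9}:
G(0) = 0
G(1) = mex{} = 0
G(2) = mex{} = 0
G(3) = mex{0} = 1
G(4) = mex{0,0} = 1
G(5) = mex{0,0} = 1
G(6) = mex{1,0} = 2
G(7) = mex{1,1} = 0
G(8) = mex{1,1} = 0
G(9) = mex{2,1,0} = 3
G(10) = mex{0,2,0} = 1
G(11) = mex{0,0,0} = 1
G(12) = mex{3,0,1} = 2
G(13) = mex{1,3,1} = 0
G(14) = mex{1,1,1} = 0
G(15) = mex{2,1,2} = 0
G(16) = mex{0,2,0} = 1
G(17) = mex{0,0,0} = 1
G(18) = mex{0,0,3} = 1
G(19) = mex{1,0,1} = 2
G(20) = mex{1,1,1} = 0
G(21) = mex{1,1,2} = 0
G(22) = mex{2,1,0} = 3
G(23) = mex{0,2,0} = 1
Heap A: G(17) = 1.
Heap B: G(23) = 1.
Combined Grundy value = 1 ⊕ 1 = 0.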